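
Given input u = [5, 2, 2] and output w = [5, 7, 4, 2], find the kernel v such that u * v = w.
Output length 4 = len(u) + len(v) - 1 ⇒ len(v) = 2. Solve v forward using v[k] = (w[k] - Σ_{i≥1} u[i]·v[k-i]) / u[0]: v[0] = w[0] / u[0] = 5 / 5 = 1; v[1] = (w[1] - 2×1) / u[0] = (7 - 2×1) / 5 = 1. So v = [1, 1]. Forward-check [5, 2, 2] * [1, 1]: w[0] = 5×1 = 5; w[1] = 5×1 + 2×1 = 7; w[2] = 2×1 + 2×1 = 4; w[3] = 2×1 = 2 → [5, 7, 4, 2] ✓

[1, 1]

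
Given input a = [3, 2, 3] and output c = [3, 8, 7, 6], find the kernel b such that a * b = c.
Output length 4 = len(a) + len(b) - 1 ⇒ len(b) = 2. Solve b forward using b[k] = (c[k] - Σ_{i≥1} a[i]·b[k-i]) / a[0]: b[0] = c[0] / a[0] = 3 / 3 = 1; b[1] = (c[1] - 2×1) / a[0] = (8 - 2×1) / 3 = 2. So b = [1, 2]. Forward-check [3, 2, 3] * [1, 2]: c[0] = 3×1 = 3; c[1] = 3×2 + 2×1 = 8; c[2] = 2×2 + 3×1 = 7; c[3] = 3×2 = 6 → [3, 8, 7, 6] ✓

[1, 2]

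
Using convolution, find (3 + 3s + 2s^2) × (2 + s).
Ascending coefficients: a = [3, 3, 2], b = [2, 1]. c[0] = 3×2 = 6; c[1] = 3×1 + 3×2 = 9; c[2] = 3×1 + 2×2 = 7; c[3] = 2×1 = 2. Result coefficients: [6, 9, 7, 2] → 6 + 9s + 7s^2 + 2s^3

6 + 9s + 7s^2 + 2s^3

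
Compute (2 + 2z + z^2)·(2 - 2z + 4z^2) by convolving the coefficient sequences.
Ascending coefficients: a = [2, 2, 1], b = [2, -2, 4]. c[0] = 2×2 = 4; c[1] = 2×-2 + 2×2 = 0; c[2] = 2×4 + 2×-2 + 1×2 = 6; c[3] = 2×4 + 1×-2 = 6; c[4] = 1×4 = 4. Result coefficients: [4, 0, 6, 6, 4] → 4 + 6z^2 + 6z^3 + 4z^4

4 + 6z^2 + 6z^3 + 4z^4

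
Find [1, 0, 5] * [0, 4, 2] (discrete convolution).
y[0] = 1×0 = 0; y[1] = 1×4 + 0×0 = 4; y[2] = 1×2 + 0×4 + 5×0 = 2; y[3] = 0×2 + 5×4 = 20; y[4] = 5×2 = 10

[0, 4, 2, 20, 10]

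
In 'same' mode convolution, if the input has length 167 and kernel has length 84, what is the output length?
'Same' mode returns an output with the same length as the input: 167

167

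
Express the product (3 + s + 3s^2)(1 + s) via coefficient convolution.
Ascending coefficients: a = [3, 1, 3], b = [1, 1]. c[0] = 3×1 = 3; c[1] = 3×1 + 1×1 = 4; c[2] = 1×1 + 3×1 = 4; c[3] = 3×1 = 3. Result coefficients: [3, 4, 4, 3] → 3 + 4s + 4s^2 + 3s^3

3 + 4s + 4s^2 + 3s^3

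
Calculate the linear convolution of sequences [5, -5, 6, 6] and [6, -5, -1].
y[0] = 5×6 = 30; y[1] = 5×-5 + -5×6 = -55; y[2] = 5×-1 + -5×-5 + 6×6 = 56; y[3] = -5×-1 + 6×-5 + 6×6 = 11; y[4] = 6×-1 + 6×-5 = -36; y[5] = 6×-1 = -6

[30, -55, 56, 11, -36, -6]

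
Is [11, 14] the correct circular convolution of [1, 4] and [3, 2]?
Recompute circular convolution of [1, 4] and [3, 2]: y[0] = 1×3 + 4×2 = 11; y[1] = 1×2 + 4×3 = 14 → [11, 14]. Given [11, 14] matches, so answer: Yes

Yes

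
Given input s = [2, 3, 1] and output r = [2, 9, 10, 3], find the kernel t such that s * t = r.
Output length 4 = len(s) + len(t) - 1 ⇒ len(t) = 2. Solve t forward using t[k] = (r[k] - Σ_{i≥1} s[i]·t[k-i]) / s[0]: t[0] = r[0] / s[0] = 2 / 2 = 1; t[1] = (r[1] - 3×1) / s[0] = (9 - 3×1) / 2 = 3. So t = [1, 3]. Forward-check [2, 3, 1] * [1, 3]: r[0] = 2×1 = 2; r[1] = 2×3 + 3×1 = 9; r[2] = 3×3 + 1×1 = 10; r[3] = 1×3 = 3 → [2, 9, 10, 3] ✓

[1, 3]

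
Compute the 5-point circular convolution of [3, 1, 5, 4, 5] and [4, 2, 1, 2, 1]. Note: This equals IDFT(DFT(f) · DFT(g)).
Either evaluate y[k] = Σ_j f[j]·g[(k-j) mod 5] directly, or use IDFT(DFT(f) · DFT(g)). y[0] = 3×4 + 1×1 + 5×2 + 4×1 + 5×2 = 37; y[1] = 3×2 + 1×4 + 5×1 + 4×2 + 5×1 = 28; y[2] = 3×1 + 1×2 + 5×4 + 4×1 + 5×2 = 39; y[3] = 3×2 + 1×1 + 5×2 + 4×4 + 5×1 = 38; y[4] = 3×1 + 1×2 + 5×1 + 4×2 + 5×4 = 38. Result: [37, 28, 39, 38, 38]

[37, 28, 39, 38, 38]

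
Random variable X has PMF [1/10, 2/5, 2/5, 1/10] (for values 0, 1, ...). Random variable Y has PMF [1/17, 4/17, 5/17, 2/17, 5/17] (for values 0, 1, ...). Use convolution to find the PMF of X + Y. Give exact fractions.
P(X+Y=k) = Σ_i P(X=i)·P(Y=k-i) — a convolution of [1/10, 2/5, 2/5, 1/10] and [1/17, 4/17, 5/17, 2/17, 5/17]. P(X+Y=0) = (1/10)×(1/17) = 1/170; P(X+Y=1) = (1/10)×(4/17) + (2/5)×(1/17) = 2/85 + 2/85 = 4/85; P(X+Y=2) = (1/10)×(5/17) + (2/5)×(4/17) + (2/5)×(1/17) = 1/34 + 8/85 + 2/85 = 5/34; P(X+Y=3) = (1/10)×(2/17) + (2/5)×(5/17) + (2/5)×(4/17) + (1/10)×(1/17) = 1/85 + 2/17 + 8/85 + 1/170 = 39/170; P(X+Y=4) = (1/10)×(5/17) + (2/5)×(2/17) + (2/5)×(5/17) + (1/10)×(4/17) = 1/34 + 4/85 + 2/17 + 2/85 = 37/170; P(X+Y=5) = (2/5)×(5/17) + (2/5)×(2/17) + (1/10)×(5/17) = 2/17 + 4/85 + 1/34 = 33/170; P(X+Y=6) = (2/5)×(5/17) + (1/10)×(2/17) = 2/17 + 1/85 = 11/85; P(X+Y=7) = (1/10)×(5/17) = 1/34. PMF: [1/170, 4/85, 5/34, 39/170, 37/170, 33/170, 11/85, 1/34] (sums to 1 ✓)

[1/170, 4/85, 5/34, 39/170, 37/170, 33/170, 11/85, 1/34]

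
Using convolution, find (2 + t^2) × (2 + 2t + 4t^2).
Ascending coefficients: a = [2, 0, 1], b = [2, 2, 4]. c[0] = 2×2 = 4; c[1] = 2×2 + 0×2 = 4; c[2] = 2×4 + 0×2 + 1×2 = 10; c[3] = 0×4 + 1×2 = 2; c[4] = 1×4 = 4. Result coefficients: [4, 4, 10, 2, 4] → 4 + 4t + 10t^2 + 2t^3 + 4t^4

4 + 4t + 10t^2 + 2t^3 + 4t^4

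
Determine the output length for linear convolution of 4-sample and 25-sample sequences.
Linear/full convolution length: m + n - 1 = 4 + 25 - 1 = 28

28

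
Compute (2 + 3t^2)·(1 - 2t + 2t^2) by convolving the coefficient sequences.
Ascending coefficients: a = [2, 0, 3], b = [1, -2, 2]. c[0] = 2×1 = 2; c[1] = 2×-2 + 0×1 = -4; c[2] = 2×2 + 0×-2 + 3×1 = 7; c[3] = 0×2 + 3×-2 = -6; c[4] = 3×2 = 6. Result coefficients: [2, -4, 7, -6, 6] → 2 - 4t + 7t^2 - 6t^3 + 6t^4

2 - 4t + 7t^2 - 6t^3 + 6t^4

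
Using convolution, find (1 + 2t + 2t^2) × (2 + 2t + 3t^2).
Ascending coefficients: a = [1, 2, 2], b = [2, 2, 3]. c[0] = 1×2 = 2; c[1] = 1×2 + 2×2 = 6; c[2] = 1×3 + 2×2 + 2×2 = 11; c[3] = 2×3 + 2×2 = 10; c[4] = 2×3 = 6. Result coefficients: [2, 6, 11, 10, 6] → 2 + 6t + 11t^2 + 10t^3 + 6t^4

2 + 6t + 11t^2 + 10t^3 + 6t^4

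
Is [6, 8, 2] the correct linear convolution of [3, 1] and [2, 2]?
Recompute linear convolution of [3, 1] and [2, 2]: y[0] = 3×2 = 6; y[1] = 3×2 + 1×2 = 8; y[2] = 1×2 = 2 → [6, 8, 2]. Given [6, 8, 2] matches, so answer: Yes

Yes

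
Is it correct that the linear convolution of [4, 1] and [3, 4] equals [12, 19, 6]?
Recompute linear convolution of [4, 1] and [3, 4]: y[0] = 4×3 = 12; y[1] = 4×4 + 1×3 = 19; y[2] = 1×4 = 4 → [12, 19, 4]. Compare to given [12, 19, 6]: they differ at index 2: given 6, correct 4, so answer: No

No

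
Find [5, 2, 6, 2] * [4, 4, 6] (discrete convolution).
y[0] = 5×4 = 20; y[1] = 5×4 + 2×4 = 28; y[2] = 5×6 + 2×4 + 6×4 = 62; y[3] = 2×6 + 6×4 + 2×4 = 44; y[4] = 6×6 + 2×4 = 44; y[5] = 2×6 = 12

[20, 28, 62, 44, 44, 12]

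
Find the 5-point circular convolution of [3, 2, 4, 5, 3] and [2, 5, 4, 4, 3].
Use y[k] = Σ_j a[j]·b[(k-j) mod 5]. y[0] = 3×2 + 2×3 + 4×4 + 5×4 + 3×5 = 63; y[1] = 3×5 + 2×2 + 4×3 + 5×4 + 3×4 = 63; y[2] = 3×4 + 2×5 + 4×2 + 5×3 + 3×4 = 57; y[3] = 3×4 + 2×4 + 4×5 + 5×2 + 3×3 = 59; y[4] = 3×3 + 2×4 + 4×4 + 5×5 + 3×2 = 64. Result: [63, 63, 57, 59, 64]

[63, 63, 57, 59, 64]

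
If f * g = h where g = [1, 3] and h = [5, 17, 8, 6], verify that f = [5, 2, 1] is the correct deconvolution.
Forward-compute [5, 2, 1] * [1, 3]: h[0] = 5×1 = 5; h[1] = 5×3 + 2×1 = 17; h[2] = 2×3 + 1×1 = 7; h[3] = 1×3 = 3 → [5, 17, 7, 3]. Does not match given h = [5, 17, 8, 6].

Not verified. [5, 2, 1] * [1, 3] = [5, 17, 7, 3], which differs from [5, 17, 8, 6] at index 2.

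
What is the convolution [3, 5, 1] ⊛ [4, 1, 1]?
y[0] = 3×4 = 12; y[1] = 3×1 + 5×4 = 23; y[2] = 3×1 + 5×1 + 1×4 = 12; y[3] = 5×1 + 1×1 = 6; y[4] = 1×1 = 1

[12, 23, 12, 6, 1]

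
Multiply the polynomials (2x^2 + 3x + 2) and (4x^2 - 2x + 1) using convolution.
Ascending coefficients: a = [2, 3, 2], b = [1, -2, 4]. c[0] = 2×1 = 2; c[1] = 2×-2 + 3×1 = -1; c[2] = 2×4 + 3×-2 + 2×1 = 4; c[3] = 3×4 + 2×-2 = 8; c[4] = 2×4 = 8. Result coefficients: [2, -1, 4, 8, 8] → 8x^4 + 8x^3 + 4x^2 - x + 2

8x^4 + 8x^3 + 4x^2 - x + 2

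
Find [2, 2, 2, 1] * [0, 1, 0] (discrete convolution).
y[0] = 2×0 = 0; y[1] = 2×1 + 2×0 = 2; y[2] = 2×0 + 2×1 + 2×0 = 2; y[3] = 2×0 + 2×1 + 1×0 = 2; y[4] = 2×0 + 1×1 = 1; y[5] = 1×0 = 0

[0, 2, 2, 2, 1, 0]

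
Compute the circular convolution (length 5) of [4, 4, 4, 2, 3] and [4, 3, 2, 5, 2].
Use y[k] = Σ_j f[j]·g[(k-j) mod 5]. y[0] = 4×4 + 4×2 + 4×5 + 2×2 + 3×3 = 57; y[1] = 4×3 + 4×4 + 4×2 + 2×5 + 3×2 = 52; y[2] = 4×2 + 4×3 + 4×4 + 2×2 + 3×5 = 55; y[3] = 4×5 + 4×2 + 4×3 + 2×4 + 3×2 = 54; y[4] = 4×2 + 4×5 + 4×2 + 2×3 + 3×4 = 54. Result: [57, 52, 55, 54, 54]

[57, 52, 55, 54, 54]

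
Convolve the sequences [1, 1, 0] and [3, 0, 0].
y[0] = 1×3 = 3; y[1] = 1×0 + 1×3 = 3; y[2] = 1×0 + 1×0 + 0×3 = 0; y[3] = 1×0 + 0×0 = 0; y[4] = 0×0 = 0

[3, 3, 0, 0, 0]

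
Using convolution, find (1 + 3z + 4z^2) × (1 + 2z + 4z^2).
Ascending coefficients: a = [1, 3, 4], b = [1, 2, 4]. c[0] = 1×1 = 1; c[1] = 1×2 + 3×1 = 5; c[2] = 1×4 + 3×2 + 4×1 = 14; c[3] = 3×4 + 4×2 = 20; c[4] = 4×4 = 16. Result coefficients: [1, 5, 14, 20, 16] → 1 + 5z + 14z^2 + 20z^3 + 16z^4

1 + 5z + 14z^2 + 20z^3 + 16z^4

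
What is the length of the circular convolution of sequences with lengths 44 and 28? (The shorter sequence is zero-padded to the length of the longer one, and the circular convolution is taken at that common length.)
Circular convolution (zero-padding the shorter input) has length max(m, n) = max(44, 28) = 44

44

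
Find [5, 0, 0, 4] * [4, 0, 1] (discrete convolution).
y[0] = 5×4 = 20; y[1] = 5×0 + 0×4 = 0; y[2] = 5×1 + 0×0 + 0×4 = 5; y[3] = 0×1 + 0×0 + 4×4 = 16; y[4] = 0×1 + 4×0 = 0; y[5] = 4×1 = 4

[20, 0, 5, 16, 0, 4]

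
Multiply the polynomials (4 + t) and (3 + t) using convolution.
Ascending coefficients: a = [4, 1], b = [3, 1]. c[0] = 4×3 = 12; c[1] = 4×1 + 1×3 = 7; c[2] = 1×1 = 1. Result coefficients: [12, 7, 1] → 12 + 7t + t^2

12 + 7t + t^2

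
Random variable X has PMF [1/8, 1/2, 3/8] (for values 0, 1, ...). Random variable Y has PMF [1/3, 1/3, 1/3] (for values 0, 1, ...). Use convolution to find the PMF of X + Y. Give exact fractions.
P(X+Y=k) = Σ_i P(X=i)·P(Y=k-i) — a convolution of [1/8, 1/2, 3/8] and [1/3, 1/3, 1/3]. P(X+Y=0) = (1/8)×(1/3) = 1/24; P(X+Y=1) = (1/8)×(1/3) + (1/2)×(1/3) = 1/24 + 1/6 = 5/24; P(X+Y=2) = (1/8)×(1/3) + (1/2)×(1/3) + (3/8)×(1/3) = 1/24 + 1/6 + 1/8 = 1/3; P(X+Y=3) = (1/2)×(1/3) + (3/8)×(1/3) = 1/6 + 1/8 = 7/24; P(X+Y=4) = (3/8)×(1/3) = 1/8. PMF: [1/24, 5/24, 1/3, 7/24, 1/8] (sums to 1 ✓)

[1/24, 5/24, 1/3, 7/24, 1/8]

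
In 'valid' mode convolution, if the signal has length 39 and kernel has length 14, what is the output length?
'Valid' mode counts only positions where the kernel fully overlaps the signal: m - n + 1 = 39 - 14 + 1 = 26

26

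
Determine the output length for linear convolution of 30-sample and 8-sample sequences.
Linear/full convolution length: m + n - 1 = 30 + 8 - 1 = 37

37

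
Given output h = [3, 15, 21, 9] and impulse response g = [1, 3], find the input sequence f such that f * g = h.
Deconvolve h=[3, 15, 21, 9] by g=[1, 3]. Since g[0]=1, solve forward: f[0] = h[0] / 1 = 3; f[1] = (h[1] - 3×3) / 1 = 6; f[2] = (h[2] - 6×3) / 1 = 3. So f = [3, 6, 3]. Check by forward convolution: h[0] = 3×1 = 3; h[1] = 3×3 + 6×1 = 15; h[2] = 6×3 + 3×1 = 21; h[3] = 3×3 = 9

[3, 6, 3]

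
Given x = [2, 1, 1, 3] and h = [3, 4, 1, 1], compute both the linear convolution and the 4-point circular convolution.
Linear: y_lin[0] = 2×3 = 6; y_lin[1] = 2×4 + 1×3 = 11; y_lin[2] = 2×1 + 1×4 + 1×3 = 9; y_lin[3] = 2×1 + 1×1 + 1×4 + 3×3 = 16; y_lin[4] = 1×1 + 1×1 + 3×4 = 14; y_lin[5] = 1×1 + 3×1 = 4; y_lin[6] = 3×1 = 3 → [6, 11, 9, 16, 14, 4, 3]. Circular (length 4): y[0] = 2×3 + 1×1 + 1×1 + 3×4 = 20; y[1] = 2×4 + 1×3 + 1×1 + 3×1 = 15; y[2] = 2×1 + 1×4 + 1×3 + 3×1 = 12; y[3] = 2×1 + 1×1 + 1×4 + 3×3 = 16 → [20, 15, 12, 16]

Linear: [6, 11, 9, 16, 14, 4, 3], Circular: [20, 15, 12, 16]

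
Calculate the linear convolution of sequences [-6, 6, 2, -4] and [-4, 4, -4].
y[0] = -6×-4 = 24; y[1] = -6×4 + 6×-4 = -48; y[2] = -6×-4 + 6×4 + 2×-4 = 40; y[3] = 6×-4 + 2×4 + -4×-4 = 0; y[4] = 2×-4 + -4×4 = -24; y[5] = -4×-4 = 16

[24, -48, 40, 0, -24, 16]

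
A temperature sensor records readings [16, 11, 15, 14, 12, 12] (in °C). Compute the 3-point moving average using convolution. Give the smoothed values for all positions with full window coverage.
3-point moving average kernel = [1, 1, 1]. Apply in 'valid' mode (full window coverage): avg[0] = (16 + 11 + 15) / 3 = 14.0; avg[1] = (11 + 15 + 14) / 3 = 13.33; avg[2] = (15 + 14 + 12) / 3 = 13.67; avg[3] = (14 + 12 + 12) / 3 = 12.67. Smoothed values: [14.0, 13.33, 13.67, 12.67]

[14.0, 13.33, 13.67, 12.67]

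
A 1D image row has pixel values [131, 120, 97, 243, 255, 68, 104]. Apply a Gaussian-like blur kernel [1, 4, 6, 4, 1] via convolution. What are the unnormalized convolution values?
Convolve image row [131, 120, 97, 243, 255, 68, 104] with kernel [1, 4, 6, 4, 1]: y[0] = 131×1 = 131; y[1] = 131×4 + 120×1 = 644; y[2] = 131×6 + 120×4 + 97×1 = 1363; y[3] = 131×4 + 120×6 + 97×4 + 243×1 = 1875; y[4] = 131×1 + 120×4 + 97×6 + 243×4 + 255×1 = 2420; y[5] = 120×1 + 97×4 + 243×6 + 255×4 + 68×1 = 3054; y[6] = 97×1 + 243×4 + 255×6 + 68×4 + 104×1 = 2975; y[7] = 243×1 + 255×4 + 68×6 + 104×4 = 2087; y[8] = 255×1 + 68×4 + 104×6 = 1151; y[9] = 68×1 + 104×4 = 484; y[10] = 104×1 = 104 → [131, 644, 1363, 1875, 2420, 3054, 2975, 2087, 1151, 484, 104]. Normalization factor = sum(kernel) = 16.

[131, 644, 1363, 1875, 2420, 3054, 2975, 2087, 1151, 484, 104]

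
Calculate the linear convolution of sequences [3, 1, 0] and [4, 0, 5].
y[0] = 3×4 = 12; y[1] = 3×0 + 1×4 = 4; y[2] = 3×5 + 1×0 + 0×4 = 15; y[3] = 1×5 + 0×0 = 5; y[4] = 0×5 = 0

[12, 4, 15, 5, 0]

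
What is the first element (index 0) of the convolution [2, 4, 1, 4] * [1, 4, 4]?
Use y[k] = Σ_i a[i]·b[k-i] at k=0. y[0] = 2×1 = 2

2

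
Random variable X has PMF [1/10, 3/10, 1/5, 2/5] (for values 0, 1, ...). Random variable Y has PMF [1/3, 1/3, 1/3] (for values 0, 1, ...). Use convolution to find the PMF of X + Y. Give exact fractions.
P(X+Y=k) = Σ_i P(X=i)·P(Y=k-i) — a convolution of [1/10, 3/10, 1/5, 2/5] and [1/3, 1/3, 1/3]. P(X+Y=0) = (1/10)×(1/3) = 1/30; P(X+Y=1) = (1/10)×(1/3) + (3/10)×(1/3) = 1/30 + 1/10 = 2/15; P(X+Y=2) = (1/10)×(1/3) + (3/10)×(1/3) + (1/5)×(1/3) = 1/30 + 1/10 + 1/15 = 1/5; P(X+Y=3) = (3/10)×(1/3) + (1/5)×(1/3) + (2/5)×(1/3) = 1/10 + 1/15 + 2/15 = 3/10; P(X+Y=4) = (1/5)×(1/3) + (2/5)×(1/3) = 1/15 + 2/15 = 1/5; P(X+Y=5) = (2/5)×(1/3) = 2/15. PMF: [1/30, 2/15, 1/5, 3/10, 1/5, 2/15] (sums to 1 ✓)

[1/30, 2/15, 1/5, 3/10, 1/5, 2/15]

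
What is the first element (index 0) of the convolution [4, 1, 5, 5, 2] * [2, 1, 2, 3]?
Use y[k] = Σ_i a[i]·b[k-i] at k=0. y[0] = 4×2 = 8

8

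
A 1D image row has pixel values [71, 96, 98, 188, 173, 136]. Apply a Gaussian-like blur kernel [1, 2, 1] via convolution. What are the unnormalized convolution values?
Convolve image row [71, 96, 98, 188, 173, 136] with kernel [1, 2, 1]: y[0] = 71×1 = 71; y[1] = 71×2 + 96×1 = 238; y[2] = 71×1 + 96×2 + 98×1 = 361; y[3] = 96×1 + 98×2 + 188×1 = 480; y[4] = 98×1 + 188×2 + 173×1 = 647; y[5] = 188×1 + 173×2 + 136×1 = 670; y[6] = 173×1 + 136×2 = 445; y[7] = 136×1 = 136 → [71, 238, 361, 480, 647, 670, 445, 136]. Normalization factor = sum(kernel) = 4.

[71, 238, 361, 480, 647, 670, 445, 136]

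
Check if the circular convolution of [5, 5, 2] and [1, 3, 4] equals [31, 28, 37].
Recompute circular convolution of [5, 5, 2] and [1, 3, 4]: y[0] = 5×1 + 5×4 + 2×3 = 31; y[1] = 5×3 + 5×1 + 2×4 = 28; y[2] = 5×4 + 5×3 + 2×1 = 37 → [31, 28, 37]. Given [31, 28, 37] matches, so answer: Yes

Yes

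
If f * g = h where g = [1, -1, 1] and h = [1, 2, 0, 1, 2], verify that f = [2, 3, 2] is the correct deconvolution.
Forward-compute [2, 3, 2] * [1, -1, 1]: h[0] = 2×1 = 2; h[1] = 2×-1 + 3×1 = 1; h[2] = 2×1 + 3×-1 + 2×1 = 1; h[3] = 3×1 + 2×-1 = 1; h[4] = 2×1 = 2 → [2, 1, 1, 1, 2]. Does not match given h = [1, 2, 0, 1, 2].

Not verified. [2, 3, 2] * [1, -1, 1] = [2, 1, 1, 1, 2], which differs from [1, 2, 0, 1, 2] at index 0.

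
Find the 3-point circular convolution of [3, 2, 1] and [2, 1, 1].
Use y[k] = Σ_j a[j]·b[(k-j) mod 3]. y[0] = 3×2 + 2×1 + 1×1 = 9; y[1] = 3×1 + 2×2 + 1×1 = 8; y[2] = 3×1 + 2×1 + 1×2 = 7. Result: [9, 8, 7]

[9, 8, 7]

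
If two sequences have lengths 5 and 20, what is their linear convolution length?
Linear/full convolution length: m + n - 1 = 5 + 20 - 1 = 24

24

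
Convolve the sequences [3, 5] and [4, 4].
y[0] = 3×4 = 12; y[1] = 3×4 + 5×4 = 32; y[2] = 5×4 = 20

[12, 32, 20]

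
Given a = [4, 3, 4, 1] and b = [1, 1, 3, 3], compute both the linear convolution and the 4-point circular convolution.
Linear: y_lin[0] = 4×1 = 4; y_lin[1] = 4×1 + 3×1 = 7; y_lin[2] = 4×3 + 3×1 + 4×1 = 19; y_lin[3] = 4×3 + 3×3 + 4×1 + 1×1 = 26; y_lin[4] = 3×3 + 4×3 + 1×1 = 22; y_lin[5] = 4×3 + 1×3 = 15; y_lin[6] = 1×3 = 3 → [4, 7, 19, 26, 22, 15, 3]. Circular (length 4): y[0] = 4×1 + 3×3 + 4×3 + 1×1 = 26; y[1] = 4×1 + 3×1 + 4×3 + 1×3 = 22; y[2] = 4×3 + 3×1 + 4×1 + 1×3 = 22; y[3] = 4×3 + 3×3 + 4×1 + 1×1 = 26 → [26, 22, 22, 26]

Linear: [4, 7, 19, 26, 22, 15, 3], Circular: [26, 22, 22, 26]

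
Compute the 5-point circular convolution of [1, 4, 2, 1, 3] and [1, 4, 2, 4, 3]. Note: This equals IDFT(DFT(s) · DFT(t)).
Either evaluate y[k] = Σ_j s[j]·t[(k-j) mod 5] directly, or use IDFT(DFT(s) · DFT(t)). y[0] = 1×1 + 4×3 + 2×4 + 1×2 + 3×4 = 35; y[1] = 1×4 + 4×1 + 2×3 + 1×4 + 3×2 = 24; y[2] = 1×2 + 4×4 + 2×1 + 1×3 + 3×4 = 35; y[3] = 1×4 + 4×2 + 2×4 + 1×1 + 3×3 = 30; y[4] = 1×3 + 4×4 + 2×2 + 1×4 + 3×1 = 30. Result: [35, 24, 35, 30, 30]

[35, 24, 35, 30, 30]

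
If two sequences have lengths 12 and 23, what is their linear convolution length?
Linear/full convolution length: m + n - 1 = 12 + 23 - 1 = 34

34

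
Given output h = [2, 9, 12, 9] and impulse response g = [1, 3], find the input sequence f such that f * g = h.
Deconvolve h=[2, 9, 12, 9] by g=[1, 3]. Since g[0]=1, solve forward: f[0] = h[0] / 1 = 2; f[1] = (h[1] - 2×3) / 1 = 3; f[2] = (h[2] - 3×3) / 1 = 3. So f = [2, 3, 3]. Check by forward convolution: h[0] = 2×1 = 2; h[1] = 2×3 + 3×1 = 9; h[2] = 3×3 + 3×1 = 12; h[3] = 3×3 = 9

[2, 3, 3]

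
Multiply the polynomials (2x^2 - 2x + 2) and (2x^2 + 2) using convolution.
Ascending coefficients: a = [2, -2, 2], b = [2, 0, 2]. c[0] = 2×2 = 4; c[1] = 2×0 + -2×2 = -4; c[2] = 2×2 + -2×0 + 2×2 = 8; c[3] = -2×2 + 2×0 = -4; c[4] = 2×2 = 4. Result coefficients: [4, -4, 8, -4, 4] → 4x^4 - 4x^3 + 8x^2 - 4x + 4

4x^4 - 4x^3 + 8x^2 - 4x + 4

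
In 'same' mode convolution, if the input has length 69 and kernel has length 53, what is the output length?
'Same' mode returns an output with the same length as the input: 69

69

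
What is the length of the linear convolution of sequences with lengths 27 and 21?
Linear/full convolution length: m + n - 1 = 27 + 21 - 1 = 47

47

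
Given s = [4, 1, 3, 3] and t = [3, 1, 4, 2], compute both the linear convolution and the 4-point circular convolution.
Linear: y_lin[0] = 4×3 = 12; y_lin[1] = 4×1 + 1×3 = 7; y_lin[2] = 4×4 + 1×1 + 3×3 = 26; y_lin[3] = 4×2 + 1×4 + 3×1 + 3×3 = 24; y_lin[4] = 1×2 + 3×4 + 3×1 = 17; y_lin[5] = 3×2 + 3×4 = 18; y_lin[6] = 3×2 = 6 → [12, 7, 26, 24, 17, 18, 6]. Circular (length 4): y[0] = 4×3 + 1×2 + 3×4 + 3×1 = 29; y[1] = 4×1 + 1×3 + 3×2 + 3×4 = 25; y[2] = 4×4 + 1×1 + 3×3 + 3×2 = 32; y[3] = 4×2 + 1×4 + 3×1 + 3×3 = 24 → [29, 25, 32, 24]

Linear: [12, 7, 26, 24, 17, 18, 6], Circular: [29, 25, 32, 24]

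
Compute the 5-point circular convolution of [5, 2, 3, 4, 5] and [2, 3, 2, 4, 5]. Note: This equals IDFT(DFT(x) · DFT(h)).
Either evaluate y[k] = Σ_j x[j]·h[(k-j) mod 5] directly, or use IDFT(DFT(x) · DFT(h)). y[0] = 5×2 + 2×5 + 3×4 + 4×2 + 5×3 = 55; y[1] = 5×3 + 2×2 + 3×5 + 4×4 + 5×2 = 60; y[2] = 5×2 + 2×3 + 3×2 + 4×5 + 5×4 = 62; y[3] = 5×4 + 2×2 + 3×3 + 4×2 + 5×5 = 66; y[4] = 5×5 + 2×4 + 3×2 + 4×3 + 5×2 = 61. Result: [55, 60, 62, 66, 61]

[55, 60, 62, 66, 61]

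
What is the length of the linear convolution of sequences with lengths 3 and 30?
Linear/full convolution length: m + n - 1 = 3 + 30 - 1 = 32

32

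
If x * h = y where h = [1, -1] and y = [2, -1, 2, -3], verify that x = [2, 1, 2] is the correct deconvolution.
Forward-compute [2, 1, 2] * [1, -1]: y[0] = 2×1 = 2; y[1] = 2×-1 + 1×1 = -1; y[2] = 1×-1 + 2×1 = 1; y[3] = 2×-1 = -2 → [2, -1, 1, -2]. Does not match given y = [2, -1, 2, -3].

Not verified. [2, 1, 2] * [1, -1] = [2, -1, 1, -2], which differs from [2, -1, 2, -3] at index 2.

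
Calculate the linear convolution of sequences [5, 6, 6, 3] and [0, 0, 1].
y[0] = 5×0 = 0; y[1] = 5×0 + 6×0 = 0; y[2] = 5×1 + 6×0 + 6×0 = 5; y[3] = 6×1 + 6×0 + 3×0 = 6; y[4] = 6×1 + 3×0 = 6; y[5] = 3×1 = 3

[0, 0, 5, 6, 6, 3]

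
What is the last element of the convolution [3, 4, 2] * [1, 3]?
Use y[k] = Σ_i a[i]·b[k-i] at k=3. y[3] = 2×3 = 6

6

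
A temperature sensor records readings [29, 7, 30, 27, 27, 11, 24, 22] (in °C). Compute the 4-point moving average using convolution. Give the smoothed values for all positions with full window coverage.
4-point moving average kernel = [1, 1, 1, 1]. Apply in 'valid' mode (full window coverage): avg[0] = (29 + 7 + 30 + 27) / 4 = 23.25; avg[1] = (7 + 30 + 27 + 27) / 4 = 22.75; avg[2] = (30 + 27 + 27 + 11) / 4 = 23.75; avg[3] = (27 + 27 + 11 + 24) / 4 = 22.25; avg[4] = (27 + 11 + 24 + 22) / 4 = 21.0. Smoothed values: [23.25, 22.75, 23.75, 22.25, 21.0]

[23.25, 22.75, 23.75, 22.25, 21.0]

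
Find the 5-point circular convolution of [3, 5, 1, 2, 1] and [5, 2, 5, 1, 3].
Use y[k] = Σ_j s[j]·t[(k-j) mod 5]. y[0] = 3×5 + 5×3 + 1×1 + 2×5 + 1×2 = 43; y[1] = 3×2 + 5×5 + 1×3 + 2×1 + 1×5 = 41; y[2] = 3×5 + 5×2 + 1×5 + 2×3 + 1×1 = 37; y[3] = 3×1 + 5×5 + 1×2 + 2×5 + 1×3 = 43; y[4] = 3×3 + 5×1 + 1×5 + 2×2 + 1×5 = 28. Result: [43, 41, 37, 43, 28]

[43, 41, 37, 43, 28]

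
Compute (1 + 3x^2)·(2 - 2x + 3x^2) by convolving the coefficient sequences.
Ascending coefficients: a = [1, 0, 3], b = [2, -2, 3]. c[0] = 1×2 = 2; c[1] = 1×-2 + 0×2 = -2; c[2] = 1×3 + 0×-2 + 3×2 = 9; c[3] = 0×3 + 3×-2 = -6; c[4] = 3×3 = 9. Result coefficients: [2, -2, 9, -6, 9] → 2 - 2x + 9x^2 - 6x^3 + 9x^4

2 - 2x + 9x^2 - 6x^3 + 9x^4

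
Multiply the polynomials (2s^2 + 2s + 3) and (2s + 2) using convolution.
Ascending coefficients: a = [3, 2, 2], b = [2, 2]. c[0] = 3×2 = 6; c[1] = 3×2 + 2×2 = 10; c[2] = 2×2 + 2×2 = 8; c[3] = 2×2 = 4. Result coefficients: [6, 10, 8, 4] → 4s^3 + 8s^2 + 10s + 6

4s^3 + 8s^2 + 10s + 6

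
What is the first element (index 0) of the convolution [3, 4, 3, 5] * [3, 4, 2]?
Use y[k] = Σ_i a[i]·b[k-i] at k=0. y[0] = 3×3 = 9

9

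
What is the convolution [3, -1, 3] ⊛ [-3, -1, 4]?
y[0] = 3×-3 = -9; y[1] = 3×-1 + -1×-3 = 0; y[2] = 3×4 + -1×-1 + 3×-3 = 4; y[3] = -1×4 + 3×-1 = -7; y[4] = 3×4 = 12

[-9, 0, 4, -7, 12]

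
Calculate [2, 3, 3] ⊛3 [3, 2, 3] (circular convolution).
Use y[k] = Σ_j u[j]·v[(k-j) mod 3]. y[0] = 2×3 + 3×3 + 3×2 = 21; y[1] = 2×2 + 3×3 + 3×3 = 22; y[2] = 2×3 + 3×2 + 3×3 = 21. Result: [21, 22, 21]

[21, 22, 21]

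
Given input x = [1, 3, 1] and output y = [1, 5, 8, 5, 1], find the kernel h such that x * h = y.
Output length 5 = len(x) + len(h) - 1 ⇒ len(h) = 3. Solve h forward using h[k] = (y[k] - Σ_{i≥1} x[i]·h[k-i]) / x[0]: h[0] = y[0] / x[0] = 1 / 1 = 1; h[1] = (y[1] - 3×1) / x[0] = (5 - 3×1) / 1 = 2; h[2] = (y[2] - 3×2 - 1×1) / x[0] = (8 - 3×2 - 1×1) / 1 = 1. So h = [1, 2, 1]. Forward-check [1, 3, 1] * [1, 2, 1]: y[0] = 1×1 = 1; y[1] = 1×2 + 3×1 = 5; y[2] = 1×1 + 3×2 + 1×1 = 8; y[3] = 3×1 + 1×2 = 5; y[4] = 1×1 = 1 → [1, 5, 8, 5, 1] ✓

[1, 2, 1]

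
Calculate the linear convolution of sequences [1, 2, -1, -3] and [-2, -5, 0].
y[0] = 1×-2 = -2; y[1] = 1×-5 + 2×-2 = -9; y[2] = 1×0 + 2×-5 + -1×-2 = -8; y[3] = 2×0 + -1×-5 + -3×-2 = 11; y[4] = -1×0 + -3×-5 = 15; y[5] = -3×0 = 0

[-2, -9, -8, 11, 15, 0]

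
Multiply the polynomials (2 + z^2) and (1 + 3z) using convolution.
Ascending coefficients: a = [2, 0, 1], b = [1, 3]. c[0] = 2×1 = 2; c[1] = 2×3 + 0×1 = 6; c[2] = 0×3 + 1×1 = 1; c[3] = 1×3 = 3. Result coefficients: [2, 6, 1, 3] → 2 + 6z + z^2 + 3z^3

2 + 6z + z^2 + 3z^3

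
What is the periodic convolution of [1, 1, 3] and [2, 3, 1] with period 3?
Use y[k] = Σ_j x[j]·h[(k-j) mod 3]. y[0] = 1×2 + 1×1 + 3×3 = 12; y[1] = 1×3 + 1×2 + 3×1 = 8; y[2] = 1×1 + 1×3 + 3×2 = 10. Result: [12, 8, 10]

[12, 8, 10]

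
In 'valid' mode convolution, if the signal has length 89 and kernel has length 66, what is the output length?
'Valid' mode counts only positions where the kernel fully overlaps the signal: m - n + 1 = 89 - 66 + 1 = 24

24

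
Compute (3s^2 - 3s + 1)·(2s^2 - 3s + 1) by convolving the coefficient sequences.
Ascending coefficients: a = [1, -3, 3], b = [1, -3, 2]. c[0] = 1×1 = 1; c[1] = 1×-3 + -3×1 = -6; c[2] = 1×2 + -3×-3 + 3×1 = 14; c[3] = -3×2 + 3×-3 = -15; c[4] = 3×2 = 6. Result coefficients: [1, -6, 14, -15, 6] → 6s^4 - 15s^3 + 14s^2 - 6s + 1

6s^4 - 15s^3 + 14s^2 - 6s + 1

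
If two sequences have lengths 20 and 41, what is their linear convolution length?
Linear/full convolution length: m + n - 1 = 20 + 41 - 1 = 60

60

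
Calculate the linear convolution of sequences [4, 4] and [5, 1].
y[0] = 4×5 = 20; y[1] = 4×1 + 4×5 = 24; y[2] = 4×1 = 4

[20, 24, 4]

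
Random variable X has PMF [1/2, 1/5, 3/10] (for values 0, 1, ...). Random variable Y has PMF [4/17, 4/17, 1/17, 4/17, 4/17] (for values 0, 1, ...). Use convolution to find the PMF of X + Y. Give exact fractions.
P(X+Y=k) = Σ_i P(X=i)·P(Y=k-i) — a convolution of [1/2, 1/5, 3/10] and [4/17, 4/17, 1/17, 4/17, 4/17]. P(X+Y=0) = (1/2)×(4/17) = 2/17; P(X+Y=1) = (1/2)×(4/17) + (1/5)×(4/17) = 2/17 + 4/85 = 14/85; P(X+Y=2) = (1/2)×(1/17) + (1/5)×(4/17) + (3/10)×(4/17) = 1/34 + 4/85 + 6/85 = 5/34; P(X+Y=3) = (1/2)×(4/17) + (1/5)×(1/17) + (3/10)×(4/17) = 2/17 + 1/85 + 6/85 = 1/5; P(X+Y=4) = (1/2)×(4/17) + (1/5)×(4/17) + (3/10)×(1/17) = 2/17 + 4/85 + 3/170 = 31/170; P(X+Y=5) = (1/5)×(4/17) + (3/10)×(4/17) = 4/85 + 6/85 = 2/17; P(X+Y=6) = (3/10)×(4/17) = 6/85. PMF: [2/17, 14/85, 5/34, 1/5, 31/170, 2/17, 6/85] (sums to 1 ✓)

[2/17, 14/85, 5/34, 1/5, 31/170, 2/17, 6/85]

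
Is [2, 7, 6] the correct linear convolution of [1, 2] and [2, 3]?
Recompute linear convolution of [1, 2] and [2, 3]: y[0] = 1×2 = 2; y[1] = 1×3 + 2×2 = 7; y[2] = 2×3 = 6 → [2, 7, 6]. Given [2, 7, 6] matches, so answer: Yes

Yes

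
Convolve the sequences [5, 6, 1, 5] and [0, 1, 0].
y[0] = 5×0 = 0; y[1] = 5×1 + 6×0 = 5; y[2] = 5×0 + 6×1 + 1×0 = 6; y[3] = 6×0 + 1×1 + 5×0 = 1; y[4] = 1×0 + 5×1 = 5; y[5] = 5×0 = 0

[0, 5, 6, 1, 5, 0]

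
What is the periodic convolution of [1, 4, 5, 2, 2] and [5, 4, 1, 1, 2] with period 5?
Use y[k] = Σ_j f[j]·g[(k-j) mod 5]. y[0] = 1×5 + 4×2 + 5×1 + 2×1 + 2×4 = 28; y[1] = 1×4 + 4×5 + 5×2 + 2×1 + 2×1 = 38; y[2] = 1×1 + 4×4 + 5×5 + 2×2 + 2×1 = 48; y[3] = 1×1 + 4×1 + 5×4 + 2×5 + 2×2 = 39; y[4] = 1×2 + 4×1 + 5×1 + 2×4 + 2×5 = 29. Result: [28, 38, 48, 39, 29]

[28, 38, 48, 39, 29]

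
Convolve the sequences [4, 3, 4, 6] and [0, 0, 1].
y[0] = 4×0 = 0; y[1] = 4×0 + 3×0 = 0; y[2] = 4×1 + 3×0 + 4×0 = 4; y[3] = 3×1 + 4×0 + 6×0 = 3; y[4] = 4×1 + 6×0 = 4; y[5] = 6×1 = 6

[0, 0, 4, 3, 4, 6]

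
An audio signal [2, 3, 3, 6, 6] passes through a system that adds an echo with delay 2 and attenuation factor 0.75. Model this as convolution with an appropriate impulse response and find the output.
Direct-path + delayed-attenuated-path model → impulse response h = [1, 0, 0.75] (1 at lag 0, 0.75 at lag 2). Output y[n] = x[n] + 0.75·x[n - 2] (with x[n] = 0 outside 0..4): y[0] = 2 + 0.75×0 = 2; y[1] = 3 + 0.75×0 = 3; y[2] = 3 + 0.75×2 = 4.5; y[3] = 6 + 0.75×3 = 8.25; y[4] = 6 + 0.75×3 = 8.25; y[5] = 0 + 0.75×6 = 4.5; y[6] = 0 + 0.75×6 = 4.5. So y = [2, 3, 4.5, 8.25, 8.25, 4.5, 4.5]

[2, 3, 4.5, 8.25, 8.25, 4.5, 4.5]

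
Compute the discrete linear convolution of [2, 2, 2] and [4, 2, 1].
y[0] = 2×4 = 8; y[1] = 2×2 + 2×4 = 12; y[2] = 2×1 + 2×2 + 2×4 = 14; y[3] = 2×1 + 2×2 = 6; y[4] = 2×1 = 2

[8, 12, 14, 6, 2]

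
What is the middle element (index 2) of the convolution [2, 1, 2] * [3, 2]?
Use y[k] = Σ_i a[i]·b[k-i] at k=2. y[2] = 1×2 + 2×3 = 8

8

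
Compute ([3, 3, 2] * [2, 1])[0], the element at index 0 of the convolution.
Use y[k] = Σ_i a[i]·b[k-i] at k=0. y[0] = 3×2 = 6

6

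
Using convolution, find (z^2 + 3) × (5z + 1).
Ascending coefficients: a = [3, 0, 1], b = [1, 5]. c[0] = 3×1 = 3; c[1] = 3×5 + 0×1 = 15; c[2] = 0×5 + 1×1 = 1; c[3] = 1×5 = 5. Result coefficients: [3, 15, 1, 5] → 5z^3 + z^2 + 15z + 3

5z^3 + z^2 + 15z + 3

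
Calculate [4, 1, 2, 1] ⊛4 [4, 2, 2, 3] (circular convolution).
Use y[k] = Σ_j s[j]·t[(k-j) mod 4]. y[0] = 4×4 + 1×3 + 2×2 + 1×2 = 25; y[1] = 4×2 + 1×4 + 2×3 + 1×2 = 20; y[2] = 4×2 + 1×2 + 2×4 + 1×3 = 21; y[3] = 4×3 + 1×2 + 2×2 + 1×4 = 22. Result: [25, 20, 21, 22]

[25, 20, 21, 22]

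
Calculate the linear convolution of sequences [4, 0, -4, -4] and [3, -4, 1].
y[0] = 4×3 = 12; y[1] = 4×-4 + 0×3 = -16; y[2] = 4×1 + 0×-4 + -4×3 = -8; y[3] = 0×1 + -4×-4 + -4×3 = 4; y[4] = -4×1 + -4×-4 = 12; y[5] = -4×1 = -4

[12, -16, -8, 4, 12, -4]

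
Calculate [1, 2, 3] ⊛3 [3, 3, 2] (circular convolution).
Use y[k] = Σ_j f[j]·g[(k-j) mod 3]. y[0] = 1×3 + 2×2 + 3×3 = 16; y[1] = 1×3 + 2×3 + 3×2 = 15; y[2] = 1×2 + 2×3 + 3×3 = 17. Result: [16, 15, 17]

[16, 15, 17]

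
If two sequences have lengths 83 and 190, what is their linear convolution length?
Linear/full convolution length: m + n - 1 = 83 + 190 - 1 = 272

272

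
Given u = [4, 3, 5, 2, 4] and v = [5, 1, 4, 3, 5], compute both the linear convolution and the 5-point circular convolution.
Linear: y_lin[0] = 4×5 = 20; y_lin[1] = 4×1 + 3×5 = 19; y_lin[2] = 4×4 + 3×1 + 5×5 = 44; y_lin[3] = 4×3 + 3×4 + 5×1 + 2×5 = 39; y_lin[4] = 4×5 + 3×3 + 5×4 + 2×1 + 4×5 = 71; y_lin[5] = 3×5 + 5×3 + 2×4 + 4×1 = 42; y_lin[6] = 5×5 + 2×3 + 4×4 = 47; y_lin[7] = 2×5 + 4×3 = 22; y_lin[8] = 4×5 = 20 → [20, 19, 44, 39, 71, 42, 47, 22, 20]. Circular (length 5): y[0] = 4×5 + 3×5 + 5×3 + 2×4 + 4×1 = 62; y[1] = 4×1 + 3×5 + 5×5 + 2×3 + 4×4 = 66; y[2] = 4×4 + 3×1 + 5×5 + 2×5 + 4×3 = 66; y[3] = 4×3 + 3×4 + 5×1 + 2×5 + 4×5 = 59; y[4] = 4×5 + 3×3 + 5×4 + 2×1 + 4×5 = 71 → [62, 66, 66, 59, 71]

Linear: [20, 19, 44, 39, 71, 42, 47, 22, 20], Circular: [62, 66, 66, 59, 71]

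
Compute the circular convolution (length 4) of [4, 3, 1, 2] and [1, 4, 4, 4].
Use y[k] = Σ_j x[j]·h[(k-j) mod 4]. y[0] = 4×1 + 3×4 + 1×4 + 2×4 = 28; y[1] = 4×4 + 3×1 + 1×4 + 2×4 = 31; y[2] = 4×4 + 3×4 + 1×1 + 2×4 = 37; y[3] = 4×4 + 3×4 + 1×4 + 2×1 = 34. Result: [28, 31, 37, 34]

[28, 31, 37, 34]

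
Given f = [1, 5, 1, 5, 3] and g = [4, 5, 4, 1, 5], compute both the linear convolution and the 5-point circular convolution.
Linear: y_lin[0] = 1×4 = 4; y_lin[1] = 1×5 + 5×4 = 25; y_lin[2] = 1×4 + 5×5 + 1×4 = 33; y_lin[3] = 1×1 + 5×4 + 1×5 + 5×4 = 46; y_lin[4] = 1×5 + 5×1 + 1×4 + 5×5 + 3×4 = 51; y_lin[5] = 5×5 + 1×1 + 5×4 + 3×5 = 61; y_lin[6] = 1×5 + 5×1 + 3×4 = 22; y_lin[7] = 5×5 + 3×1 = 28; y_lin[8] = 3×5 = 15 → [4, 25, 33, 46, 51, 61, 22, 28, 15]. Circular (length 5): y[0] = 1×4 + 5×5 + 1×1 + 5×4 + 3×5 = 65; y[1] = 1×5 + 5×4 + 1×5 + 5×1 + 3×4 = 47; y[2] = 1×4 + 5×5 + 1×4 + 5×5 + 3×1 = 61; y[3] = 1×1 + 5×4 + 1×5 + 5×4 + 3×5 = 61; y[4] = 1×5 + 5×1 + 1×4 + 5×5 + 3×4 = 51 → [65, 47, 61, 61, 51]

Linear: [4, 25, 33, 46, 51, 61, 22, 28, 15], Circular: [65, 47, 61, 61, 51]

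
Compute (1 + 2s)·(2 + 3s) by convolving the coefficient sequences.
Ascending coefficients: a = [1, 2], b = [2, 3]. c[0] = 1×2 = 2; c[1] = 1×3 + 2×2 = 7; c[2] = 2×3 = 6. Result coefficients: [2, 7, 6] → 2 + 7s + 6s^2

2 + 7s + 6s^2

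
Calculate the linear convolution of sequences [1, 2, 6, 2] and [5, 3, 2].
y[0] = 1×5 = 5; y[1] = 1×3 + 2×5 = 13; y[2] = 1×2 + 2×3 + 6×5 = 38; y[3] = 2×2 + 6×3 + 2×5 = 32; y[4] = 6×2 + 2×3 = 18; y[5] = 2×2 = 4

[5, 13, 38, 32, 18, 4]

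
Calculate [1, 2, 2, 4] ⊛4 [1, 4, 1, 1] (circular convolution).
Use y[k] = Σ_j f[j]·g[(k-j) mod 4]. y[0] = 1×1 + 2×1 + 2×1 + 4×4 = 21; y[1] = 1×4 + 2×1 + 2×1 + 4×1 = 12; y[2] = 1×1 + 2×4 + 2×1 + 4×1 = 15; y[3] = 1×1 + 2×1 + 2×4 + 4×1 = 15. Result: [21, 12, 15, 15]

[21, 12, 15, 15]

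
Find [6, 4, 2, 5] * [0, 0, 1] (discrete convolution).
y[0] = 6×0 = 0; y[1] = 6×0 + 4×0 = 0; y[2] = 6×1 + 4×0 + 2×0 = 6; y[3] = 4×1 + 2×0 + 5×0 = 4; y[4] = 2×1 + 5×0 = 2; y[5] = 5×1 = 5

[0, 0, 6, 4, 2, 5]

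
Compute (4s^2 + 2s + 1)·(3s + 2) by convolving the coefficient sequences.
Ascending coefficients: a = [1, 2, 4], b = [2, 3]. c[0] = 1×2 = 2; c[1] = 1×3 + 2×2 = 7; c[2] = 2×3 + 4×2 = 14; c[3] = 4×3 = 12. Result coefficients: [2, 7, 14, 12] → 12s^3 + 14s^2 + 7s + 2

12s^3 + 14s^2 + 7s + 2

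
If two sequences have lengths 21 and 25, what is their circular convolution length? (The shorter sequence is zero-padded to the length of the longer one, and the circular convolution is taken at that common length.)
Circular convolution (zero-padding the shorter input) has length max(m, n) = max(21, 25) = 25

25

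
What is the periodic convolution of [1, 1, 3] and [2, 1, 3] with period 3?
Use y[k] = Σ_j u[j]·v[(k-j) mod 3]. y[0] = 1×2 + 1×3 + 3×1 = 8; y[1] = 1×1 + 1×2 + 3×3 = 12; y[2] = 1×3 + 1×1 + 3×2 = 10. Result: [8, 12, 10]

[8, 12, 10]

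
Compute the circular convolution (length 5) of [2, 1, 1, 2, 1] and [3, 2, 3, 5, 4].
Use y[k] = Σ_j x[j]·h[(k-j) mod 5]. y[0] = 2×3 + 1×4 + 1×5 + 2×3 + 1×2 = 23; y[1] = 2×2 + 1×3 + 1×4 + 2×5 + 1×3 = 24; y[2] = 2×3 + 1×2 + 1×3 + 2×4 + 1×5 = 24; y[3] = 2×5 + 1×3 + 1×2 + 2×3 + 1×4 = 25; y[4] = 2×4 + 1×5 + 1×3 + 2×2 + 1×3 = 23. Result: [23, 24, 24, 25, 23]

[23, 24, 24, 25, 23]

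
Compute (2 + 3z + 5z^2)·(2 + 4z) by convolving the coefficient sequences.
Ascending coefficients: a = [2, 3, 5], b = [2, 4]. c[0] = 2×2 = 4; c[1] = 2×4 + 3×2 = 14; c[2] = 3×4 + 5×2 = 22; c[3] = 5×4 = 20. Result coefficients: [4, 14, 22, 20] → 4 + 14z + 22z^2 + 20z^3

4 + 14z + 22z^2 + 20z^3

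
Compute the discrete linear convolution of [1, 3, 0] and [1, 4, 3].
y[0] = 1×1 = 1; y[1] = 1×4 + 3×1 = 7; y[2] = 1×3 + 3×4 + 0×1 = 15; y[3] = 3×3 + 0×4 = 9; y[4] = 0×3 = 0

[1, 7, 15, 9, 0]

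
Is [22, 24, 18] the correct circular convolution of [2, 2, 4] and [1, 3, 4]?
Recompute circular convolution of [2, 2, 4] and [1, 3, 4]: y[0] = 2×1 + 2×4 + 4×3 = 22; y[1] = 2×3 + 2×1 + 4×4 = 24; y[2] = 2×4 + 2×3 + 4×1 = 18 → [22, 24, 18]. Given [22, 24, 18] matches, so answer: Yes

Yes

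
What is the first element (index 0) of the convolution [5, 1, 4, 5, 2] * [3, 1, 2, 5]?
Use y[k] = Σ_i a[i]·b[k-i] at k=0. y[0] = 5×3 = 15

15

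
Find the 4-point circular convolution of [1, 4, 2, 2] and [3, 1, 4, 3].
Use y[k] = Σ_j s[j]·t[(k-j) mod 4]. y[0] = 1×3 + 4×3 + 2×4 + 2×1 = 25; y[1] = 1×1 + 4×3 + 2×3 + 2×4 = 27; y[2] = 1×4 + 4×1 + 2×3 + 2×3 = 20; y[3] = 1×3 + 4×4 + 2×1 + 2×3 = 27. Result: [25, 27, 20, 27]

[25, 27, 20, 27]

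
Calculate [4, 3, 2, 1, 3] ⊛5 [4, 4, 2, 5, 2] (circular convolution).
Use y[k] = Σ_j a[j]·b[(k-j) mod 5]. y[0] = 4×4 + 3×2 + 2×5 + 1×2 + 3×4 = 46; y[1] = 4×4 + 3×4 + 2×2 + 1×5 + 3×2 = 43; y[2] = 4×2 + 3×4 + 2×4 + 1×2 + 3×5 = 45; y[3] = 4×5 + 3×2 + 2×4 + 1×4 + 3×2 = 44; y[4] = 4×2 + 3×5 + 2×2 + 1×4 + 3×4 = 43. Result: [46, 43, 45, 44, 43]

[46, 43, 45, 44, 43]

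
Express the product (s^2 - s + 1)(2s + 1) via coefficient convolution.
Ascending coefficients: a = [1, -1, 1], b = [1, 2]. c[0] = 1×1 = 1; c[1] = 1×2 + -1×1 = 1; c[2] = -1×2 + 1×1 = -1; c[3] = 1×2 = 2. Result coefficients: [1, 1, -1, 2] → 2s^3 - s^2 + s + 1

2s^3 - s^2 + s + 1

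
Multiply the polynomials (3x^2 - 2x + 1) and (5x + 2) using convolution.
Ascending coefficients: a = [1, -2, 3], b = [2, 5]. c[0] = 1×2 = 2; c[1] = 1×5 + -2×2 = 1; c[2] = -2×5 + 3×2 = -4; c[3] = 3×5 = 15. Result coefficients: [2, 1, -4, 15] → 15x^3 - 4x^2 + x + 2

15x^3 - 4x^2 + x + 2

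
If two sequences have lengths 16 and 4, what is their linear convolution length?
Linear/full convolution length: m + n - 1 = 16 + 4 - 1 = 19

19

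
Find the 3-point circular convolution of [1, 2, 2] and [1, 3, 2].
Use y[k] = Σ_j f[j]·g[(k-j) mod 3]. y[0] = 1×1 + 2×2 + 2×3 = 11; y[1] = 1×3 + 2×1 + 2×2 = 9; y[2] = 1×2 + 2×3 + 2×1 = 10. Result: [11, 9, 10]

[11, 9, 10]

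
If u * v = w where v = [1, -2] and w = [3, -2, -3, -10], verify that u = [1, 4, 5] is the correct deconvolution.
Forward-compute [1, 4, 5] * [1, -2]: w[0] = 1×1 = 1; w[1] = 1×-2 + 4×1 = 2; w[2] = 4×-2 + 5×1 = -3; w[3] = 5×-2 = -10 → [1, 2, -3, -10]. Does not match given w = [3, -2, -3, -10].

Not verified. [1, 4, 5] * [1, -2] = [1, 2, -3, -10], which differs from [3, -2, -3, -10] at index 0.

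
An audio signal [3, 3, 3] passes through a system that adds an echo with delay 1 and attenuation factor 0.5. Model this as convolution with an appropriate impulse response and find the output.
Direct-path + delayed-attenuated-path model → impulse response h = [1, 0.5] (1 at lag 0, 0.5 at lag 1). Output y[n] = x[n] + 0.5·x[n - 1] (with x[n] = 0 outside 0..2): y[0] = 3 + 0.5×0 = 3; y[1] = 3 + 0.5×3 = 4.5; y[2] = 3 + 0.5×3 = 4.5; y[3] = 0 + 0.5×3 = 1.5. So y = [3, 4.5, 4.5, 1.5]

[3, 4.5, 4.5, 1.5]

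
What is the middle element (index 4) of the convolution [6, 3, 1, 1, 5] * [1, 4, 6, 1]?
Use y[k] = Σ_i a[i]·b[k-i] at k=4. y[4] = 3×1 + 1×6 + 1×4 + 5×1 = 18

18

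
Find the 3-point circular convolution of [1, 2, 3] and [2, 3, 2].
Use y[k] = Σ_j f[j]·g[(k-j) mod 3]. y[0] = 1×2 + 2×2 + 3×3 = 15; y[1] = 1×3 + 2×2 + 3×2 = 13; y[2] = 1×2 + 2×3 + 3×2 = 14. Result: [15, 13, 14]

[15, 13, 14]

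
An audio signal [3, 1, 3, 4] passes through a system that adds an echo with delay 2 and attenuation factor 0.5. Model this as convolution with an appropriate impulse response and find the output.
Direct-path + delayed-attenuated-path model → impulse response h = [1, 0, 0.5] (1 at lag 0, 0.5 at lag 2). Output y[n] = x[n] + 0.5·x[n - 2] (with x[n] = 0 outside 0..3): y[0] = 3 + 0.5×0 = 3; y[1] = 1 + 0.5×0 = 1; y[2] = 3 + 0.5×3 = 4.5; y[3] = 4 + 0.5×1 = 4.5; y[4] = 0 + 0.5×3 = 1.5; y[5] = 0 + 0.5×4 = 2.0. So y = [3, 1, 4.5, 4.5, 1.5, 2.0]

[3, 1, 4.5, 4.5, 1.5, 2.0]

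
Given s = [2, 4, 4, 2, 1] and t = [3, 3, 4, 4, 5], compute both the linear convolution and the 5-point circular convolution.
Linear: y_lin[0] = 2×3 = 6; y_lin[1] = 2×3 + 4×3 = 18; y_lin[2] = 2×4 + 4×3 + 4×3 = 32; y_lin[3] = 2×4 + 4×4 + 4×3 + 2×3 = 42; y_lin[4] = 2×5 + 4×4 + 4×4 + 2×3 + 1×3 = 51; y_lin[5] = 4×5 + 4×4 + 2×4 + 1×3 = 47; y_lin[6] = 4×5 + 2×4 + 1×4 = 32; y_lin[7] = 2×5 + 1×4 = 14; y_lin[8] = 1×5 = 5 → [6, 18, 32, 42, 51, 47, 32, 14, 5]. Circular (length 5): y[0] = 2×3 + 4×5 + 4×4 + 2×4 + 1×3 = 53; y[1] = 2×3 + 4×3 + 4×5 + 2×4 + 1×4 = 50; y[2] = 2×4 + 4×3 + 4×3 + 2×5 + 1×4 = 46; y[3] = 2×4 + 4×4 + 4×3 + 2×3 + 1×5 = 47; y[4] = 2×5 + 4×4 + 4×4 + 2×3 + 1×3 = 51 → [53, 50, 46, 47, 51]

Linear: [6, 18, 32, 42, 51, 47, 32, 14, 5], Circular: [53, 50, 46, 47, 51]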